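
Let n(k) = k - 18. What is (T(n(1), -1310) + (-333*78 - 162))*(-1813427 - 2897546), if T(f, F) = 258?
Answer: 121910559294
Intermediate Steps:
n(k) = -18 + k
(T(n(1), -1310) + (-333*78 - 162))*(-1813427 - 2897546) = (258 + (-333*78 - 162))*(-1813427 - 2897546) = (258 + (-25974 - 162))*(-4710973) = (258 - 26136)*(-4710973) = -25878*(-4710973) = 121910559294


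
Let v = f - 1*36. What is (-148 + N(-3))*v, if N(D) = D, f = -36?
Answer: 10872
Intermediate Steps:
v = -72 (v = -36 - 1*36 = -36 - 36 = -72)
(-148 + N(-3))*v = (-148 - 3)*(-72) = -151*(-72) = 10872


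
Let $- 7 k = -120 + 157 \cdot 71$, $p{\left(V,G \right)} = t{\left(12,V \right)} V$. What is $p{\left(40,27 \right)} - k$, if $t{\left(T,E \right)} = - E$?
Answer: $- \frac{173}{7} \approx -24.714$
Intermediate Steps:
$p{\left(V,G \right)} = - V^{2}$ ($p{\left(V,G \right)} = - V V = - V^{2}$)
$k = - \frac{11027}{7}$ ($k = - \frac{-120 + 157 \cdot 71}{7} = - \frac{-120 + 11147}{7} = \left(- \frac{1}{7}\right) 11027 = - \frac{11027}{7} \approx -1575.3$)
$p{\left(40,27 \right)} - k = - 40^{2} - - \frac{11027}{7} = \left(-1\right) 1600 + \frac{11027}{7} = -1600 + \frac{11027}{7} = - \frac{173}{7}$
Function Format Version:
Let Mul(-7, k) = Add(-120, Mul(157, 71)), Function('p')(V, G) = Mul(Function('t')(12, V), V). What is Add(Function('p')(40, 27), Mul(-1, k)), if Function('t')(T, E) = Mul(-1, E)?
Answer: Rational(-173, 7) ≈ -24.714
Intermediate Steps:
Function('p')(V, G) = Mul(-1, Pow(V, 2)) (Function('p')(V, G) = Mul(Mul(-1, V), V) = Mul(-1, Pow(V, 2)))
k = Rational(-11027, 7) (k = Mul(Rational(-1, 7), Add(-120, Mul(157, 71))) = Mul(Rational(-1, 7), Add(-120, 11147)) = Mul(Rational(-1, 7), 11027) = Rational(-11027, 7) ≈ -1575.3)
Add(Function('p')(40, 27), Mul(-1, k)) = Add(Mul(-1, Pow(40, 2)), Mul(-1, Rational(-11027, 7))) = Add(Mul(-1, 1600), Rational(11027, 7)) = Add(-1600, Rational(11027, 7)) = Rational(-173, 7)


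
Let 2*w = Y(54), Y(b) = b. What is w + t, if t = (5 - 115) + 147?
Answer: 64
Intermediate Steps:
w = 27 (w = (½)*54 = 27)
t = 37 (t = -110 + 147 = 37)
w + t = 27 + 37 = 64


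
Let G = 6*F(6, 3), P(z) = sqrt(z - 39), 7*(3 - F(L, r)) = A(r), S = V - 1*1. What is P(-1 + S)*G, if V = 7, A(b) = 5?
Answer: 96*I*sqrt(34)/7 ≈ 79.967*I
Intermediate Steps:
S = 6 (S = 7 - 1*1 = 7 - 1 = 6)
F(L, r) = 16/7 (F(L, r) = 3 - 1/7*5 = 3 - 5/7 = 16/7)
P(z) = sqrt(-39 + z)
G = 96/7 (G = 6*(16/7) = 96/7 ≈ 13.714)
P(-1 + S)*G = sqrt(-39 + (-1 + 6))*(96/7) = sqrt(-39 + 5)*(96/7) = sqrt(-34)*(96/7) = (I*sqrt(34))*(96/7) = 96*I*sqrt(34)/7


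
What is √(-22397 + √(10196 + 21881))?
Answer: √(-22397 + √32077) ≈ 149.06*I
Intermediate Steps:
√(-22397 + √(10196 + 21881)) = √(-22397 + √32077)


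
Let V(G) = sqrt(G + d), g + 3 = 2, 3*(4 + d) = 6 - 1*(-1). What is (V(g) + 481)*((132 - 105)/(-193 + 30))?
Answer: -12987/163 - 18*I*sqrt(6)/163 ≈ -79.675 - 0.2705*I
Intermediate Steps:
d = -5/3 (d = -4 + (6 - 1*(-1))/3 = -4 + (6 + 1)/3 = -4 + (1/3)*7 = -4 + 7/3 = -5/3 ≈ -1.6667)
g = -1 (g = -3 + 2 = -1)
V(G) = sqrt(-5/3 + G) (V(G) = sqrt(G - 5/3) = sqrt(-5/3 + G))
(V(g) + 481)*((132 - 105)/(-193 + 30)) = (sqrt(-15 + 9*(-1))/3 + 481)*((132 - 105)/(-193 + 30)) = (sqrt(-15 - 9)/3 + 481)*(27/(-163)) = (sqrt(-24)/3 + 481)*(27*(-1/163)) = ((2*I*sqrt(6))/3 + 481)*(-27/163) = (2*I*sqrt(6)/3 + 481)*(-27/163) = (481 + 2*I*sqrt(6)/3)*(-27/163) = -12987/163 - 18*I*sqrt(6)/163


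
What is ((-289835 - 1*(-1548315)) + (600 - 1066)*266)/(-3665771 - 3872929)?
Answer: -283631/1884675 ≈ -0.15049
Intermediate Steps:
((-289835 - 1*(-1548315)) + (600 - 1066)*266)/(-3665771 - 3872929) = ((-289835 + 1548315) - 466*266)/(-7538700) = (1258480 - 123956)*(-1/7538700) = 1134524*(-1/7538700) = -283631/1884675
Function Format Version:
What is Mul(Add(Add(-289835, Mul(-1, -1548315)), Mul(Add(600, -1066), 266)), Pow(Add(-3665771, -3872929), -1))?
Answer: Rational(-283631, 1884675) ≈ -0.15049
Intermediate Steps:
Mul(Add(Add(-289835, Mul(-1, -1548315)), Mul(Add(600, -1066), 266)), Pow(Add(-3665771, -3872929), -1)) = Mul(Add(Add(-289835, 1548315), Mul(-466, 266)), Pow(-7538700, -1)) = Mul(Add(1258480, -123956), Rational(-1, 7538700)) = Mul(1134524, Rational(-1, 7538700)) = Rational(-283631, 1884675)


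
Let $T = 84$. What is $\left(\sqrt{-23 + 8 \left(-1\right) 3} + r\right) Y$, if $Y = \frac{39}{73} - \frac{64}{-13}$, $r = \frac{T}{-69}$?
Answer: $- \frac{145012}{21827} + \frac{5179 i \sqrt{47}}{949} \approx -6.6437 + 37.414 i$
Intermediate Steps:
$r = - \frac{28}{23}$ ($r = \frac{84}{-69} = 84 \left(- \frac{1}{69}\right) = - \frac{28}{23} \approx -1.2174$)
$Y = \frac{5179}{949}$ ($Y = 39 \cdot \frac{1}{73} - - \frac{64}{13} = \frac{39}{73} + \frac{64}{13} = \frac{5179}{949} \approx 5.4573$)
$\left(\sqrt{-23 + 8 \left(-1\right) 3} + r\right) Y = \left(\sqrt{-23 + 8 \left(-1\right) 3} - \frac{28}{23}\right) \frac{5179}{949} = \left(\sqrt{-23 - 24} - \frac{28}{23}\right) \frac{5179}{949} = \left(\sqrt{-47} - \frac{28}{23}\right) \frac{5179}{949} = \left(i \sqrt{47} - \frac{28}{23}\right) \frac{5179}{949} = \left(- \frac{28}{23} + i \sqrt{47}\right) \frac{5179}{949} = - \frac{145012}{21827} + \frac{5179 i \sqrt{47}}{949}$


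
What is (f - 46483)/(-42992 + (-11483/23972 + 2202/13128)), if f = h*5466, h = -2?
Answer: 376432375930/281872296149 ≈ 1.3355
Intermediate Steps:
f = -10932 (f = -2*5466 = -10932)
(f - 46483)/(-42992 + (-11483/23972 + 2202/13128)) = (-10932 - 46483)/(-42992 + (-11483/23972 + 2202/13128)) = -57415/(-42992 + (-11483*1/23972 + 2202*(1/13128))) = -57415/(-42992 + (-11483/23972 + 367/2188)) = -57415/(-42992 - 2040885/6556342) = -57415/(-281872296149/6556342) = -57415*(-6556342/281872296149) = 376432375930/281872296149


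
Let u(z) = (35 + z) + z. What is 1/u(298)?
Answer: 1/631 ≈ 0.0015848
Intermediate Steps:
u(z) = 35 + 2*z
1/u(298) = 1/(35 + 2*298) = 1/(35 + 596) = 1/631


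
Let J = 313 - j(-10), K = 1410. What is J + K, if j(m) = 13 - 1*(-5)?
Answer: 1705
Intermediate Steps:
j(m) = 18 (j(m) = 13 + 5 = 18)
J = 295 (J = 313 - 1*18 = 313 - 18 = 295)
J + K = 295 + 1410 = 1705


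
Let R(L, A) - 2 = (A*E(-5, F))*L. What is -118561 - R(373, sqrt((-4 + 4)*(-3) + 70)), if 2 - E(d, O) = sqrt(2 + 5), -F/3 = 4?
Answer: -118563 - 373*sqrt(70)*(2 - sqrt(7)) ≈ -1.1655e+5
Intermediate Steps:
F = -12 (F = -3*4 = -12)
E(d, O) = 2 - sqrt(7) (E(d, O) = 2 - sqrt(2 + 5) = 2 - sqrt(7))
R(L, A) = 2 + A*L*(2 - sqrt(7)) (R(L, A) = 2 + (A*(2 - sqrt(7)))*L = 2 + A*L*(2 - sqrt(7)))
-118561 - R(373, sqrt((-4 + 4)*(-3) + 70)) = -118561 - (2 + sqrt((-4 + 4)*(-3) + 70)*373*(2 - sqrt(7))) = -118561 - (2 + sqrt(0*(-3) + 70)*373*(2 - sqrt(7))) = -118561 - (2 + sqrt(0 + 70)*373*(2 - sqrt(7))) = -118561 - (2 + sqrt(70)*373*(2 - sqrt(7))) = -118561 - (2 + 373*sqrt(70)*(2 - sqrt(7))) = -118561 + (-2 - 373*sqrt(70)*(2 - sqrt(7))) = -118563 - 373*sqrt(70)*(2 - sqrt(7))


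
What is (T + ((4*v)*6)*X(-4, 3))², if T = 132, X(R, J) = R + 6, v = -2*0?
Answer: 17424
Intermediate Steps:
v = 0
X(R, J) = 6 + R
(T + ((4*v)*6)*X(-4, 3))² = (132 + ((4*0)*6)*(6 - 4))² = (132 + (0*6)*2)² = (132 + 0*2)² = (132 + 0)² = 132² = 17424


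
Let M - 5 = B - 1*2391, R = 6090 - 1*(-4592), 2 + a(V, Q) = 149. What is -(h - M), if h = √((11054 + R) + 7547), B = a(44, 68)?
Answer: -2239 - √29283 ≈ -2410.1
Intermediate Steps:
a(V, Q) = 147 (a(V, Q) = -2 + 149 = 147)
R = 10682 (R = 6090 + 4592 = 10682)
B = 147
M = -2239 (M = 5 + (147 - 1*2391) = 5 + (147 - 2391) = 5 - 2244 = -2239)
h = √29283 (h = √((11054 + 10682) + 7547) = √(21736 + 7547) = √29283 ≈ 171.12)
-(h - M) = -(√29283 - 1*(-2239)) = -(√29283 + 2239) = -(2239 + √29283) = -2239 - √29283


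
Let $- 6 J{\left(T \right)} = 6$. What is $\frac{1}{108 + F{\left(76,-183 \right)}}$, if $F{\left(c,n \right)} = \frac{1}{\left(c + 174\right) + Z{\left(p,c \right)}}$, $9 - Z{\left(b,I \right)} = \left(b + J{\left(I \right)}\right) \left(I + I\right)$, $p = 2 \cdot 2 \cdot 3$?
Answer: $\frac{1413}{152603} \approx 0.0092593$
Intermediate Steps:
$J{\left(T \right)} = -1$ ($J{\left(T \right)} = \left(- \frac{1}{6}\right) 6 = -1$)
$p = 12$ ($p = 4 \cdot 3 = 12$)
$Z{\left(b,I \right)} = 9 - 2 I \left(-1 + b\right)$ ($Z{\left(b,I \right)} = 9 - \left(b - 1\right) \left(I + I\right) = 9 - \left(-1 + b\right) 2 I = 9 - 2 I \left(-1 + b\right)$)
$F{\left(c,n \right)} = \frac{1}{183 - 21 c}$ ($F{\left(c,n \right)} = \frac{1}{\left(c + 174\right) + \left(9 + 2 c - 2 c 12\right)} = \frac{1}{\left(174 + c\right) + \left(9 + 2 c - 24 c\right)} = \frac{1}{\left(174 + c\right) - \left(-9 + 22 c\right)} = \frac{1}{183 - 21 c}$)
$\frac{1}{108 + F{\left(76,-183 \right)}} = \frac{1}{108 + \frac{1}{3 \left(61 - 532\right)}} = \frac{1}{108 + \frac{1}{3 \left(-471\right)}} = \frac{1}{108 + \frac{1}{3} \left(- \frac{1}{471}\right)} = \frac{1}{108 - \frac{1}{1413}} = \frac{1}{\frac{152603}{1413}} = \frac{1413}{152603}$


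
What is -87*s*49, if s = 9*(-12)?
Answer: 460404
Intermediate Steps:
s = -108
-87*s*49 = -87*(-108)*49 = 9396*49 = 460404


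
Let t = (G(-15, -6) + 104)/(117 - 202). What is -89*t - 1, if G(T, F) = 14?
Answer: 10417/85 ≈ 122.55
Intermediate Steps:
t = -118/85 (t = (14 + 104)/(117 - 202) = 118/(-85) = 118*(-1/85) = -118/85 ≈ -1.3882)
-89*t - 1 = -89*(-118/85) - 1 = 10502/85 - 1 = 10417/85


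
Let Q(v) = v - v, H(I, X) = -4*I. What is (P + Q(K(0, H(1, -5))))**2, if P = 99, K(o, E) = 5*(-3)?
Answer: 9801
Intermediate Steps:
K(o, E) = -15
Q(v) = 0
(P + Q(K(0, H(1, -5))))**2 = (99 + 0)**2 = 99**2 = 9801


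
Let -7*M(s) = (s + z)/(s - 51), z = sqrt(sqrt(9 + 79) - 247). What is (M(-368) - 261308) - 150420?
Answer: -1207598592/2933 + I*sqrt(247 - 2*sqrt(22))/2933 ≈ -4.1173e+5 + 0.0052557*I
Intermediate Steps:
z = sqrt(-247 + 2*sqrt(22)) (z = sqrt(sqrt(88) - 247) = sqrt(2*sqrt(22) - 247) = sqrt(-247 + 2*sqrt(22)) ≈ 15.415*I)
M(s) = -(s + sqrt(-247 + 2*sqrt(22)))/(7*(-51 + s)) (M(s) = -(s + sqrt(-247 + 2*sqrt(22)))/(7*(s - 51)) = -(s + sqrt(-247 + 2*sqrt(22)))/(7*(-51 + s)))
(M(-368) - 261308) - 150420 = ((-1*(-368) - sqrt(-247 + 2*sqrt(22)))/(7*(-51 - 368)) - 261308) - 150420 = ((1/7)*(368 - sqrt(-247 + 2*sqrt(22)))/(-419) - 261308) - 150420 = ((1/7)*(-1/419)*(368 - sqrt(-247 + 2*sqrt(22))) - 261308) - 150420 = ((-368/2933 + sqrt(-247 + 2*sqrt(22))/2933) - 261308) - 150420 = (-766416732/2933 + sqrt(-247 + 2*sqrt(22))/2933) - 150420 = -1207598592/2933 + sqrt(-247 + 2*sqrt(22))/2933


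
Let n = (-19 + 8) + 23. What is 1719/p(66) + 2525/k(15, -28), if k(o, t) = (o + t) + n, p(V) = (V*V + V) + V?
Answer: -3776827/1496 ≈ -2524.6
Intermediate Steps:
n = 12 (n = -11 + 23 = 12)
p(V) = V**2 + 2*V (p(V) = (V**2 + V) + V = (V + V**2) + V = V**2 + 2*V)
k(o, t) = 12 + o + t (k(o, t) = (o + t) + 12 = 12 + o + t)
1719/p(66) + 2525/k(15, -28) = 1719/((66*(2 + 66))) + 2525/(12 + 15 - 28) = 1719/((66*68)) + 2525/(-1) = 1719/4488 + 2525*(-1) = 1719*(1/4488) - 2525 = 573/1496 - 2525 = -3776827/1496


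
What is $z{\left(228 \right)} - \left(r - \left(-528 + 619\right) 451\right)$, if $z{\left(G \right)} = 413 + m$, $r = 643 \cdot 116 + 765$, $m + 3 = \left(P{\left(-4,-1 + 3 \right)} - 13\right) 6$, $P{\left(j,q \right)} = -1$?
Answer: $-33986$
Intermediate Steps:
$m = -87$ ($m = -3 + \left(-1 - 13\right) 6 = -3 - 84 = -87$)
$r = 75353$ ($r = 74588 + 765 = 75353$)
$z{\left(G \right)} = 326$ ($z{\left(G \right)} = 413 - 87 = 326$)
$z{\left(228 \right)} - \left(r - \left(-528 + 619\right) 451\right) = 326 - \left(75353 - \left(-528 + 619\right) 451\right) = 326 + \left(91 \cdot 451 - 75353\right) = 326 + \left(41041 - 75353\right) = 326 - 34312 = -33986$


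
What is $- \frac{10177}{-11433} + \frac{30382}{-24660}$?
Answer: $- \frac{16065431}{46989630} \approx -0.34189$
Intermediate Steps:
$- \frac{10177}{-11433} + \frac{30382}{-24660} = \left(-10177\right) \left(- \frac{1}{11433}\right) + 30382 \left(- \frac{1}{24660}\right) = \frac{10177}{11433} - \frac{15191}{12330} = - \frac{16065431}{46989630}$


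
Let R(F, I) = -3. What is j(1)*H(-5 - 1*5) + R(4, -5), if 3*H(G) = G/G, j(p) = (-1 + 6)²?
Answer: 16/3 ≈ 5.3333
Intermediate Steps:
j(p) = 25 (j(p) = 5² = 25)
H(G) = ⅓ (H(G) = (G/G)/3 = (⅓)*1 = ⅓)
j(1)*H(-5 - 1*5) + R(4, -5) = 25*(⅓) - 3 = 25/3 - 3 = 16/3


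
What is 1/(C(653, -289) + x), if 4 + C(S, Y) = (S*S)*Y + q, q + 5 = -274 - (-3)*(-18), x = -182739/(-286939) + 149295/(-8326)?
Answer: -2389054114/294409243204634423 ≈ -8.1147e-9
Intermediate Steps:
x = -41317073091/2389054114 (x = -182739*(-1/286939) + 149295*(-1/8326) = 182739/286939 - 149295/8326 = -41317073091/2389054114 ≈ -17.294)
q = -333 (q = -5 + (-274 - (-3)*(-18)) = -5 + (-274 - 1*54) = -5 + (-274 - 54) = -5 - 328 = -333)
C(S, Y) = -337 + Y*S² (C(S, Y) = -4 + ((S*S)*Y - 333) = -4 + (S²*Y - 333) = -4 + (Y*S² - 333) = -4 + (-333 + Y*S²) = -337 + Y*S²)
1/(C(653, -289) + x) = 1/((-337 - 289*653²) - 41317073091/2389054114) = 1/((-337 - 289*426409) - 41317073091/2389054114) = 1/((-337 - 123232201) - 41317073091/2389054114) = 1/(-123232538 - 41317073091/2389054114) = 1/(-294409243204634423/2389054114) = -2389054114/294409243204634423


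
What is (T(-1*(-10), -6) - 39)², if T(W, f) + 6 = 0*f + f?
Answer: 2601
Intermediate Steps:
T(W, f) = -6 + f (T(W, f) = -6 + (0*f + f) = -6 + (0 + f) = -6 + f)
(T(-1*(-10), -6) - 39)² = ((-6 - 6) - 39)² = (-12 - 39)² = (-51)² = 2601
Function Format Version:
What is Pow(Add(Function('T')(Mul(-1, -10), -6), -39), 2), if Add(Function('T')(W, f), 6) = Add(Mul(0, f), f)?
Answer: 2601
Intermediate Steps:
Function('T')(W, f) = Add(-6, f) (Function('T')(W, f) = Add(-6, Add(Mul(0, f), f)) = Add(-6, Add(0, f)) = Add(-6, f))
Pow(Add(Function('T')(Mul(-1, -10), -6), -39), 2) = Pow(Add(Add(-6, -6), -39), 2) = Pow(Add(-12, -39), 2) = Pow(-51, 2) = 2601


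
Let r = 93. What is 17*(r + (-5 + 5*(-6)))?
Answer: 986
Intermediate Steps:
17*(r + (-5 + 5*(-6))) = 17*(93 + (-5 + 5*(-6))) = 17*(93 + (-5 - 30)) = 17*(93 - 35) = 17*58 = 986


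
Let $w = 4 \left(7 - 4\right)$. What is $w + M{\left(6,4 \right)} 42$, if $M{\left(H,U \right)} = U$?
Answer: $180$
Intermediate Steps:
$w = 12$ ($w = 4 \cdot 3 = 12$)
$w + M{\left(6,4 \right)} 42 = 12 + 4 \cdot 42 = 12 + 168 = 180$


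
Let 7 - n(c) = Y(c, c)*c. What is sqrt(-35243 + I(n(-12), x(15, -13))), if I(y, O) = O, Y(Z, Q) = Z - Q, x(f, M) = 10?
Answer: I*sqrt(35233) ≈ 187.7*I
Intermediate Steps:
n(c) = 7 (n(c) = 7 - (c - c)*c = 7 - 0*c = 7 - 1*0 = 7 + 0 = 7)
sqrt(-35243 + I(n(-12), x(15, -13))) = sqrt(-35243 + 10) = sqrt(-35233) = I*sqrt(35233)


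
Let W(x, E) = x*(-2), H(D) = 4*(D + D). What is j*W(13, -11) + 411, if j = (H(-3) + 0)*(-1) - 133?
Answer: 3245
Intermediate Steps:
H(D) = 8*D (H(D) = 4*(2*D) = 8*D)
j = -109 (j = (8*(-3) + 0)*(-1) - 133 = (-24 + 0)*(-1) - 133 = -24*(-1) - 133 = 24 - 133 = -109)
W(x, E) = -2*x
j*W(13, -11) + 411 = -(-218)*13 + 411 = -109*(-26) + 411 = 2834 + 411 = 3245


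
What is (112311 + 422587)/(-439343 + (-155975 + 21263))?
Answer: -534898/574055 ≈ -0.93179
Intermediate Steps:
(112311 + 422587)/(-439343 + (-155975 + 21263)) = 534898/(-439343 - 134712) = 534898/(-574055) = 534898*(-1/574055) = -534898/574055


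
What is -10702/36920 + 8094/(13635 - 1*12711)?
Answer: 12039243/1421420 ≈ 8.4699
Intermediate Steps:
-10702/36920 + 8094/(13635 - 1*12711) = -10702*1/36920 + 8094/(13635 - 12711) = -5351/18460 + 8094/924 = -5351/18460 + 8094*(1/924) = -5351/18460 + 1349/154 = 12039243/1421420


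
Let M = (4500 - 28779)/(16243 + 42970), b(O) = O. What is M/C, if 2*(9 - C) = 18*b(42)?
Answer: 8093/7283199 ≈ 0.0011112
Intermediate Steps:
C = -369 (C = 9 - 9*42 = 9 - ½*756 = 9 - 378 = -369)
M = -24279/59213 ≈ -0.41003
M/C = -24279/59213/(-369) = -24279/59213*(-1/369) = 8093/7283199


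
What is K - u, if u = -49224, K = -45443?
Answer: 3781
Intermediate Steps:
K - u = -45443 - 1*(-49224) = -45443 + 49224 = 3781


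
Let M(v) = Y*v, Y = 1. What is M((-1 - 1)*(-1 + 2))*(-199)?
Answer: 398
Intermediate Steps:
M(v) = v (M(v) = 1*v = v)
M((-1 - 1)*(-1 + 2))*(-199) = ((-1 - 1)*(-1 + 2))*(-199) = -2*1*(-199) = -2*(-199) = 398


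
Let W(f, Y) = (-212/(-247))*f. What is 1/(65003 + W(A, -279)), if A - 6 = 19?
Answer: 247/16061041 ≈ 1.5379e-5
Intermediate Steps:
A = 25 (A = 6 + 19 = 25)
W(f, Y) = 212*f/247 (W(f, Y) = (-212*(-1/247))*f = 212*f/247)
1/(65003 + W(A, -279)) = 1/(65003 + (212/247)*25) = 1/(65003 + 5300/247) = 1/(16061041/247) = 247/16061041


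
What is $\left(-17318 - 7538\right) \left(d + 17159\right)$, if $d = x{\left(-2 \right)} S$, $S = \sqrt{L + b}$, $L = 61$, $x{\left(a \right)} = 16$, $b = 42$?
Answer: $-426504104 - 397696 \sqrt{103} \approx -4.3054 \cdot 10^{8}$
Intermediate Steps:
$S = \sqrt{103}$ ($S = \sqrt{61 + 42} = \sqrt{103} \approx 10.149$)
$d = 16 \sqrt{103} \approx 162.38$
$\left(-17318 - 7538\right) \left(d + 17159\right) = \left(-17318 - 7538\right) \left(16 \sqrt{103} + 17159\right) = - 24856 \left(17159 + 16 \sqrt{103}\right) = -426504104 - 397696 \sqrt{103}$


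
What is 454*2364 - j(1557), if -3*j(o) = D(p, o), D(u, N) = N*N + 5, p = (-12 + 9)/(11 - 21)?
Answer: 5644022/3 ≈ 1.8813e+6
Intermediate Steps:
p = 3/10 (p = -3/(-10) = -3*(-⅒) = 3/10 ≈ 0.30000)
D(u, N) = 5 + N² (D(u, N) = N² + 5 = 5 + N²)
j(o) = -5/3 - o²/3 (j(o) = -(5 + o²)/3 = -5/3 - o²/3)
454*2364 - j(1557) = 454*2364 - (-5/3 - ⅓*1557²) = 1073256 - (-5/3 - ⅓*2424249) = 1073256 - (-5/3 - 808083) = 1073256 - 1*(-2424254/3) = 1073256 + 2424254/3 = 5644022/3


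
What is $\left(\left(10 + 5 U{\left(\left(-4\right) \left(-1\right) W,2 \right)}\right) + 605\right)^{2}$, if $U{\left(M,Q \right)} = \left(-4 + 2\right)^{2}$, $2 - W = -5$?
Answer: $403225$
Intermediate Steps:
$W = 7$ ($W = 2 - -5 = 2 + 5 = 7$)
$U{\left(M,Q \right)} = 4$ ($U{\left(M,Q \right)} = \left(-2\right)^{2} = 4$)
$\left(\left(10 + 5 U{\left(\left(-4\right) \left(-1\right) W,2 \right)}\right) + 605\right)^{2} = \left(\left(10 + 5 \cdot 4\right) + 605\right)^{2} = \left(\left(10 + 20\right) + 605\right)^{2} = \left(30 + 605\right)^{2} = 635^{2} = 403225$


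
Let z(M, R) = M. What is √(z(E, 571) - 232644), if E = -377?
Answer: I*√233021 ≈ 482.72*I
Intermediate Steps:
√(z(E, 571) - 232644) = √(-377 - 232644) = √(-233021) = I*√233021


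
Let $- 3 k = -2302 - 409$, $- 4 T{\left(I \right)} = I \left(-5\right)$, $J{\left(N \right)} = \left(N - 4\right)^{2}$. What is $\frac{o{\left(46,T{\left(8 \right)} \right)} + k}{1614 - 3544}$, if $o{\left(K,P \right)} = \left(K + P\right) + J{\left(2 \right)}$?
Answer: $- \frac{2891}{5790} \approx -0.49931$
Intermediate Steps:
$J{\left(N \right)} = \left(-4 + N\right)^{2}$
$T{\left(I \right)} = \frac{5 I}{4}$ ($T{\left(I \right)} = - \frac{I \left(-5\right)}{4} = - \frac{\left(-5\right) I}{4} = \frac{5 I}{4}$)
$o{\left(K,P \right)} = 4 + K + P$ ($o{\left(K,P \right)} = \left(K + P\right) + \left(-4 + 2\right)^{2} = \left(K + P\right) + \left(-2\right)^{2} = \left(K + P\right) + 4 = 4 + K + P$)
$k = \frac{2711}{3}$ ($k = - \frac{-2302 - 409}{3} = \left(- \frac{1}{3}\right) \left(-2711\right) = \frac{2711}{3} \approx 903.67$)
$\frac{o{\left(46,T{\left(8 \right)} \right)} + k}{1614 - 3544} = \frac{\left(4 + 46 + \frac{5}{4} \cdot 8\right) + \frac{2711}{3}}{1614 - 3544} = \frac{\left(4 + 46 + 10\right) + \frac{2711}{3}}{-1930} = \left(60 + \frac{2711}{3}\right) \left(- \frac{1}{1930}\right) = \frac{2891}{3} \left(- \frac{1}{1930}\right) = - \frac{2891}{5790}$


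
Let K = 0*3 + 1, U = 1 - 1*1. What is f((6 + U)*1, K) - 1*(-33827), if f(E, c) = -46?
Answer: 33781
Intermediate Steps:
U = 0 (U = 1 - 1 = 0)
K = 1 (K = 0 + 1 = 1)
f((6 + U)*1, K) - 1*(-33827) = -46 - 1*(-33827) = -46 + 33827 = 33781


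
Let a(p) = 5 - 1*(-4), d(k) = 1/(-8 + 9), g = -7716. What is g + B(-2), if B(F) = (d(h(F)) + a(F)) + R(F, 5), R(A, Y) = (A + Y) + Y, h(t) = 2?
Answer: -7698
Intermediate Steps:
R(A, Y) = A + 2*Y
d(k) = 1 (d(k) = 1/1 = 1)
a(p) = 9 (a(p) = 5 + 4 = 9)
B(F) = 20 + F (B(F) = (1 + 9) + (F + 2*5) = 10 + (F + 10) = 10 + (10 + F) = 20 + F)
g + B(-2) = -7716 + (20 - 2) = -7716 + 18 = -7698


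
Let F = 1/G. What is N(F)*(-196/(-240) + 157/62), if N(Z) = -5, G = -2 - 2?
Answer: -6229/372 ≈ -16.745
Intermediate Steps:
G = -4
F = -¼ (F = 1/(-4) = -¼ ≈ -0.25000)
N(F)*(-196/(-240) + 157/62) = -5*(-196/(-240) + 157/62) = -5*(-196*(-1/240) + 157*(1/62)) = -5*(49/60 + 157/62) = -5*6229/1860 = -6229/372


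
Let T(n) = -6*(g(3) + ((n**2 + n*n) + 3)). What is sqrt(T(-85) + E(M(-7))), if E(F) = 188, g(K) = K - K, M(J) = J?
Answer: I*sqrt(86530) ≈ 294.16*I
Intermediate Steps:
g(K) = 0
T(n) = -18 - 12*n**2 (T(n) = -6*(0 + ((n**2 + n*n) + 3)) = -6*(0 + ((n**2 + n**2) + 3)) = -6*(0 + (2*n**2 + 3)) = -6*(0 + (3 + 2*n**2)) = -6*(3 + 2*n**2) = -18 - 12*n**2)
sqrt(T(-85) + E(M(-7))) = sqrt((-18 - 12*(-85)**2) + 188) = sqrt((-18 - 12*7225) + 188) = sqrt((-18 - 86700) + 188) = sqrt(-86718 + 188) = sqrt(-86530) = I*sqrt(86530)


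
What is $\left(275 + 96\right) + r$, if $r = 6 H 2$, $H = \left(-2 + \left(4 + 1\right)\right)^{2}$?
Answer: $479$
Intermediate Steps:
$H = 9$ ($H = \left(-2 + 5\right)^{2} = 3^{2} = 9$)
$r = 108$ ($r = 6 \cdot 9 \cdot 2 = 54 \cdot 2 = 108$)
$\left(275 + 96\right) + r = \left(275 + 96\right) + 108 = 371 + 108 = 479$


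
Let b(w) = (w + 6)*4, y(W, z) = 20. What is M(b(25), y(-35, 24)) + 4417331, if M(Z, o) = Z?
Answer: 4417455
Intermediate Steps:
b(w) = 24 + 4*w (b(w) = (6 + w)*4 = 24 + 4*w)
M(b(25), y(-35, 24)) + 4417331 = (24 + 4*25) + 4417331 = (24 + 100) + 4417331 = 124 + 4417331 = 4417455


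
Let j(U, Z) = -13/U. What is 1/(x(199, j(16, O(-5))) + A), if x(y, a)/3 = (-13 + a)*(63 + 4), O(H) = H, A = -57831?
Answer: -16/969717 ≈ -1.6500e-5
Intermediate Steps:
x(y, a) = -2613 + 201*a (x(y, a) = 3*((-13 + a)*(63 + 4)) = 3*((-13 + a)*67) = 3*(-871 + 67*a) = -2613 + 201*a)
1/(x(199, j(16, O(-5))) + A) = 1/((-2613 + 201*(-13/16)) - 57831) = 1/((-2613 - 2613/16) - 57831) = 1/(-44421/16 - 57831) = 1/(-969717/16) = -16/969717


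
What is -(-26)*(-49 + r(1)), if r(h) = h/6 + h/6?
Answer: -3796/3 ≈ -1265.3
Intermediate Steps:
r(h) = h/3 (r(h) = h*(1/6) + h*(1/6) = h/6 + h/6 = h/3)
-(-26)*(-49 + r(1)) = -(-26)*(-49 + (1/3)*1) = -(-26)*(-49 + 1/3) = -(-26)*(-146)/3 = -1*3796/3 = -3796/3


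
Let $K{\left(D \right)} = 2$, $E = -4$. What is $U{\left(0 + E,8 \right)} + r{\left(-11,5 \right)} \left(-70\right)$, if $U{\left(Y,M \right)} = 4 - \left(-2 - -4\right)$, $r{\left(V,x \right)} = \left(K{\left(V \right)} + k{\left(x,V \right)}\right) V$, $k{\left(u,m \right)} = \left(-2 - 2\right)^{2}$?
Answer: $13862$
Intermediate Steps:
$k{\left(u,m \right)} = 16$ ($k{\left(u,m \right)} = \left(-4\right)^{2} = 16$)
$r{\left(V,x \right)} = 18 V$ ($r{\left(V,x \right)} = \left(2 + 16\right) V = 18 V$)
$U{\left(Y,M \right)} = 2$ ($U{\left(Y,M \right)} = 4 - \left(-2 + 4\right) = 4 - 2 = 2$)
$U{\left(0 + E,8 \right)} + r{\left(-11,5 \right)} \left(-70\right) = 2 + 18 \left(-11\right) \left(-70\right) = 2 - -13860 = 2 + 13860 = 13862$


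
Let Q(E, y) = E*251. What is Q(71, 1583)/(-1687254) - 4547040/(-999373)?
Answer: 7654201601927/1686196091742 ≈ 4.5393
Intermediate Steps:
Q(E, y) = 251*E
Q(71, 1583)/(-1687254) - 4547040/(-999373) = (251*71)/(-1687254) - 4547040/(-999373) = 17821*(-1/1687254) - 4547040*(-1/999373) = -17821/1687254 + 4547040/999373 = 7654201601927/1686196091742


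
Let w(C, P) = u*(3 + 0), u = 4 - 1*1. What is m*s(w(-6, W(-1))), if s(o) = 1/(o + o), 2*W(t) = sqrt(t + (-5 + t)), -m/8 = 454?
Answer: -1816/9 ≈ -201.78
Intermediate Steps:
m = -3632 (m = -8*454 = -3632)
u = 3 (u = 4 - 1 = 3)
W(t) = sqrt(-5 + 2*t)/2 (W(t) = sqrt(t + (-5 + t))/2 = sqrt(-5 + 2*t)/2)
w(C, P) = 9 (w(C, P) = 3*(3 + 0) = 3*3 = 9)
s(o) = 1/(2*o)
m*s(w(-6, W(-1))) = -1816/9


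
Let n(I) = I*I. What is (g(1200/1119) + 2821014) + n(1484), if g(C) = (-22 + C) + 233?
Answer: 1873758813/373 ≈ 5.0235e+6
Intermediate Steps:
n(I) = I**2
g(C) = 211 + C
(g(1200/1119) + 2821014) + n(1484) = ((211 + 1200/1119) + 2821014) + 1484**2 = ((211 + 1200*(1/1119)) + 2821014) + 2202256 = ((211 + 400/373) + 2821014) + 2202256 = (79103/373 + 2821014) + 2202256 = 1052317325/373 + 2202256 = 1873758813/373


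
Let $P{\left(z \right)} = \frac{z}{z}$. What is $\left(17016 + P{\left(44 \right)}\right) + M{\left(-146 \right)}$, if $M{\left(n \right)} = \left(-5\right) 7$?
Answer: $16982$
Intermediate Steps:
$M{\left(n \right)} = -35$
$P{\left(z \right)} = 1$
$\left(17016 + P{\left(44 \right)}\right) + M{\left(-146 \right)} = \left(17016 + 1\right) - 35 = 17017 - 35 = 16982$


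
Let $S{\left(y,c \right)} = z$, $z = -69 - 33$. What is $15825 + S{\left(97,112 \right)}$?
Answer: $15723$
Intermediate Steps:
$z = -102$
$S{\left(y,c \right)} = -102$
$15825 + S{\left(97,112 \right)} = 15825 - 102 = 15723$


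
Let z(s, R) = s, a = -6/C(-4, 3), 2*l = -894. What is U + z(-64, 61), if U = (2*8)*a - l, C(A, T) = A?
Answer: 407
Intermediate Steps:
l = -447 (l = (½)*(-894) = -447)
a = 3/2 (a = -6/(-4) = -6*(-¼) = 3/2 ≈ 1.5000)
U = 471 (U = (2*8)*(3/2) - 1*(-447) = 16*(3/2) + 447 = 24 + 447 = 471)
U + z(-64, 61) = 471 - 64 = 407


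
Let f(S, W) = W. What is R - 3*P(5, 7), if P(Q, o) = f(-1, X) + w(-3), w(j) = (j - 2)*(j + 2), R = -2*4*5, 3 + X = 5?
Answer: -61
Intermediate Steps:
X = 2 (X = -3 + 5 = 2)
R = -40 (R = -8*5 = -40)
w(j) = (-2 + j)*(2 + j)
P(Q, o) = 7 (P(Q, o) = 2 + (-4 + (-3)²) = 2 + (-4 + 9) = 2 + 5 = 7)
R - 3*P(5, 7) = -40 - 3*7 = -40 - 21 = -61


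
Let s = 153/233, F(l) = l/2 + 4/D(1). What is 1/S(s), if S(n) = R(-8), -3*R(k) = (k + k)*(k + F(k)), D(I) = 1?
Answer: -3/128 ≈ -0.023438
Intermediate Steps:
F(l) = 4 + l/2 (F(l) = l/2 + 4/1 = l*(1/2) + 4*1 = l/2 + 4 = 4 + l/2)
s = 153/233 (s = 153*(1/233) = 153/233 ≈ 0.65665)
R(k) = -2*k*(4 + 3*k/2)/3 (R(k) = -(k + k)*(k + (4 + k/2))/3 = -2*k*(4 + 3*k/2)/3)
S(n) = -128/3 (S(n) = -1/3*(-8)*(8 + 3*(-8)) = -1/3*(-8)*(8 - 24) = -1/3*(-8)*(-16) = -128/3)
1/S(s) = 1/(-128/3) = -3/128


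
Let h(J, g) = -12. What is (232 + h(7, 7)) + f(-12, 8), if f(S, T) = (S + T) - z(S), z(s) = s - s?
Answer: 216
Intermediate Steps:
z(s) = 0
f(S, T) = S + T (f(S, T) = (S + T) - 1*0 = (S + T) + 0 = S + T)
(232 + h(7, 7)) + f(-12, 8) = (232 - 12) + (-12 + 8) = 220 - 4 = 216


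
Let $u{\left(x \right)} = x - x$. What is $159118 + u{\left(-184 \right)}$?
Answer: $159118$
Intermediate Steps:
$u{\left(x \right)} = 0$
$159118 + u{\left(-184 \right)} = 159118 + 0 = 159118$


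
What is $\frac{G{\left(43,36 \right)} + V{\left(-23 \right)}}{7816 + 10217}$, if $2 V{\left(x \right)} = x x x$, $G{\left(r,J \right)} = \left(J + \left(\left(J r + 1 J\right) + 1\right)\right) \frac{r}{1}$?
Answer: $\frac{42413}{12022} \approx 3.528$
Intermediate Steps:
$G{\left(r,J \right)} = r \left(1 + 2 J + J r\right)$ ($G{\left(r,J \right)} = \left(J + \left(\left(J r + J\right) + 1\right)\right) r 1 = \left(J + \left(\left(J + J r\right) + 1\right)\right) r = \left(J + \left(1 + J + J r\right)\right) r = \left(1 + 2 J + J r\right) r = r \left(1 + 2 J + J r\right)$)
$V{\left(x \right)} = \frac{x^{3}}{2}$ ($V{\left(x \right)} = \frac{x x x}{2} = \frac{x^{2} x}{2} = \frac{x^{3}}{2}$)
$\frac{G{\left(43,36 \right)} + V{\left(-23 \right)}}{7816 + 10217} = \frac{43 \left(1 + 2 \cdot 36 + 36 \cdot 43\right) + \frac{\left(-23\right)^{3}}{2}}{7816 + 10217} = \frac{43 \left(1 + 72 + 1548\right) + \frac{1}{2} \left(-12167\right)}{18033} = \left(43 \cdot 1621 - \frac{12167}{2}\right) \frac{1}{18033} = \left(69703 - \frac{12167}{2}\right) \frac{1}{18033} = \frac{127239}{2} \cdot \frac{1}{18033} = \frac{42413}{12022}$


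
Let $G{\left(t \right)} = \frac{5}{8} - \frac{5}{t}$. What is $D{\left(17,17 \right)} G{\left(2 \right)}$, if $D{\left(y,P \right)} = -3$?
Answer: $\frac{45}{8} \approx 5.625$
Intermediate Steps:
$G{\left(t \right)} = \frac{5}{8} - \frac{5}{t}$ ($G{\left(t \right)} = 5 \cdot \frac{1}{8} - \frac{5}{t} = \frac{5}{8} - \frac{5}{t}$)
$D{\left(17,17 \right)} G{\left(2 \right)} = - 3 \left(\frac{5}{8} - \frac{5}{2}\right) = \left(-3\right) \left(- \frac{15}{8}\right) = \frac{45}{8}$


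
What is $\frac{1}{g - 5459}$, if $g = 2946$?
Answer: $- \frac{1}{2513} \approx -0.00039793$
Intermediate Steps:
$\frac{1}{g - 5459} = \frac{1}{2946 - 5459} = \frac{1}{-2513} = - \frac{1}{2513}$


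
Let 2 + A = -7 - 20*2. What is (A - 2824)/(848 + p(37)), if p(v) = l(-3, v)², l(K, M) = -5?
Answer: -2873/873 ≈ -3.2910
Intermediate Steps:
A = -49 (A = -2 + (-7 - 20*2) = -2 + (-7 - 4*10) = -2 + (-7 - 40) = -2 - 47 = -49)
p(v) = 25 (p(v) = (-5)² = 25)
(A - 2824)/(848 + p(37)) = (-49 - 2824)/(848 + 25) = -2873/873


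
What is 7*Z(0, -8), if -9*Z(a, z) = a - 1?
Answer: 7/9 ≈ 0.77778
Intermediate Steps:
Z(a, z) = ⅑ - a/9 (Z(a, z) = -(a - 1)/9 = -(-1 + a)/9 = ⅑ - a/9)
7*Z(0, -8) = 7*(⅑ - ⅑*0) = 7*(⅑ + 0) = 7*(⅑) = 7/9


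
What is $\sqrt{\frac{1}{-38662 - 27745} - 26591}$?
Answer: $\frac{i \sqrt{117263375722966}}{66407} \approx 163.07 i$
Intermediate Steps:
$\sqrt{\frac{1}{-38662 - 27745} - 26591} = \sqrt{\frac{1}{-66407} - 26591} = \sqrt{- \frac{1}{66407} - 26591} = \sqrt{- \frac{1765828538}{66407}} = \frac{i \sqrt{117263375722966}}{66407}$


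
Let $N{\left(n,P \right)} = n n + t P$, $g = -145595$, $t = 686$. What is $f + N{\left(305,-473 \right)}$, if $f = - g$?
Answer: $-85858$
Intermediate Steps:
$N{\left(n,P \right)} = n^{2} + 686 P$ ($N{\left(n,P \right)} = n n + 686 P = n^{2} + 686 P$)
$f = 145595$ ($f = \left(-1\right) \left(-145595\right) = 145595$)
$f + N{\left(305,-473 \right)} = 145595 + \left(305^{2} + 686 \left(-473\right)\right) = 145595 + \left(93025 - 324478\right) = 145595 - 231453 = -85858$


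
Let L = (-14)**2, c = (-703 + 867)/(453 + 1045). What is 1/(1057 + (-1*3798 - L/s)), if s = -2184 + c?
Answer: -817867/2241700045 ≈ -0.00036484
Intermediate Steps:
c = 82/749 (c = 164/1498 = 164*(1/1498) = 82/749 ≈ 0.10948)
L = 196
s = -1635734/749 (s = -2184 + 82/749 = -1635734/749 ≈ -2183.9)
1/(1057 + (-1*3798 - L/s)) = 1/(1057 + (-1*3798 - 196/(-1635734/749))) = 1/(1057 + (-3798 - 196*(-749)/1635734)) = 1/(1057 + (-3798 - 1*(-73402/817867))) = 1/(1057 + (-3798 + 73402/817867)) = 1/(1057 - 3106185464/817867) = 1/(-2241700045/817867) = -817867/2241700045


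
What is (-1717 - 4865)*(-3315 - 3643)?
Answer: 45797556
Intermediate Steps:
(-1717 - 4865)*(-3315 - 3643) = -6582*(-6958) = 45797556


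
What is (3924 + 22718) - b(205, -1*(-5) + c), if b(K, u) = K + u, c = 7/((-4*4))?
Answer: 422919/16 ≈ 26432.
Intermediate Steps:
c = -7/16 (c = 7/(-16) = 7*(-1/16) = -7/16 ≈ -0.43750)
(3924 + 22718) - b(205, -1*(-5) + c) = (3924 + 22718) - (205 + (-1*(-5) - 7/16)) = 26642 - (205 + (5 - 7/16)) = 26642 - (205 + 73/16) = 26642 - 1*3353/16 = 26642 - 3353/16 = 422919/16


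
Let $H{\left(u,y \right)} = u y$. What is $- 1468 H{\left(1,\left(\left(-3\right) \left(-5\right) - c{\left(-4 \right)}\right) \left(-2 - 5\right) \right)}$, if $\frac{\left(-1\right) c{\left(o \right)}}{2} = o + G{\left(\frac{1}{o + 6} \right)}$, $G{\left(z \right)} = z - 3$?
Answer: $20552$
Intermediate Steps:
$G{\left(z \right)} = -3 + z$ ($G{\left(z \right)} = z - 3 = -3 + z$)
$c{\left(o \right)} = 6 - 2 o - \frac{2}{6 + o}$ ($c{\left(o \right)} = - 2 \left(o - \left(3 - \frac{1}{o + 6}\right)\right) = - 2 \left(o - \left(3 - \frac{1}{6 + o}\right)\right) = - 2 \left(-3 + o + \frac{1}{6 + o}\right) = 6 - 2 o - \frac{2}{6 + o}$)
$- 1468 H{\left(1,\left(\left(-3\right) \left(-5\right) - c{\left(-4 \right)}\right) \left(-2 - 5\right) \right)} = - 1468 \cdot 1 \left(\left(-3\right) \left(-5\right) - \frac{2 \left(17 - \left(-4\right)^{2} - -12\right)}{6 - 4}\right) \left(-2 - 5\right) = - 1468 \cdot 1 \left(15 - \frac{2 \left(17 - 16 + 12\right)}{2}\right) \left(-7\right) = - 1468 \cdot 1 \left(15 - 2 \cdot \frac{1}{2} \left(17 - 16 + 12\right)\right) \left(-7\right) = - 1468 \cdot 1 \left(15 - 2 \cdot \frac{1}{2} \cdot 13\right) \left(-7\right) = - 1468 \cdot 1 \left(15 - 13\right) \left(-7\right) = - 1468 \cdot 1 \cdot 2 \left(-7\right) = - 1468 \cdot 1 \left(-14\right) = \left(-1468\right) \left(-14\right) = 20552$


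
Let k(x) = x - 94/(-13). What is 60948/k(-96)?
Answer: -396162/577 ≈ -686.59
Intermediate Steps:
k(x) = 94/13 + x (k(x) = x - 94*(-1/13) = x + 94/13 = 94/13 + x)
60948/k(-96) = 60948/(94/13 - 96) = 60948/(-1154/13) = 60948*(-13/1154) = -396162/577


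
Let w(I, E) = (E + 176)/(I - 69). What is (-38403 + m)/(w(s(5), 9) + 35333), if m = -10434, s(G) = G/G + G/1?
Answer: -3076731/2225794 ≈ -1.3823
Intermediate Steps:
s(G) = 1 + G (s(G) = 1 + G*1 = 1 + G)
w(I, E) = (176 + E)/(-69 + I)
(-38403 + m)/(w(s(5), 9) + 35333) = (-38403 - 10434)/((176 + 9)/(-69 + (1 + 5)) + 35333) = -48837/(185/(-69 + 6) + 35333) = -48837/(185/(-63) + 35333) = -48837/(-1/63*185 + 35333) = -48837/(-185/63 + 35333) = -48837/2225794/63 = -48837*63/2225794 = -3076731/2225794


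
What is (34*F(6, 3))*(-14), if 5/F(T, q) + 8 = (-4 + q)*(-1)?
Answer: 340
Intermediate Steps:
F(T, q) = 5/(-4 - q) (F(T, q) = 5/(-8 + (-4 + q)*(-1)) = 5/(-8 + (4 - q)) = 5/(-4 - q))
(34*F(6, 3))*(-14) = (34*(-5/(4 + 3)))*(-14) = (34*(-5/7))*(-14) = -170/7*(-14) = 340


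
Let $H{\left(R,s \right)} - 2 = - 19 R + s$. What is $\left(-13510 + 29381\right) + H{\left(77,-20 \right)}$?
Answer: $14390$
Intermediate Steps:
$H{\left(R,s \right)} = 2 + s - 19 R$ ($H{\left(R,s \right)} = 2 - \left(- s + 19 R\right) = 2 + s - 19 R$)
$\left(-13510 + 29381\right) + H{\left(77,-20 \right)} = \left(-13510 + 29381\right) - 1481 = 15871 - 1481 = 14390$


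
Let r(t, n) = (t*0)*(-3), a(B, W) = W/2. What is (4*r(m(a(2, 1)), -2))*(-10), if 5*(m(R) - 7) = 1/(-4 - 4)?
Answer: 0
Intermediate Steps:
a(B, W) = W/2 (a(B, W) = W*(½) = W/2)
m(R) = 279/40 (m(R) = 7 + 1/(5*(-4 - 4)) = 7 + (⅕)/(-8) = 7 + (⅕)*(-⅛) = 7 - 1/40 = 279/40)
r(t, n) = 0 (r(t, n) = 0*(-3) = 0)
(4*r(m(a(2, 1)), -2))*(-10) = (4*0)*(-10) = 0*(-10) = 0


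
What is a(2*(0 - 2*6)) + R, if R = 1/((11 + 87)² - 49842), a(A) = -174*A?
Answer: 168033887/40238 ≈ 4176.0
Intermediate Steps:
R = -1/40238 (R = 1/(98² - 49842) = 1/(9604 - 49842) = 1/(-40238) = -1/40238 ≈ -2.4852e-5)
a(2*(0 - 2*6)) + R = -348*(0 - 2*6) - 1/40238 = -348*(0 - 12) - 1/40238 = -348*(-12) - 1/40238 = -174*(-24) - 1/40238 = 4176 - 1/40238 = 168033887/40238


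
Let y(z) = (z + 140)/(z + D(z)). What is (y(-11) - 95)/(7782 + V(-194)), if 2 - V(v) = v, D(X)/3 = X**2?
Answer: -33311/2808256 ≈ -0.011862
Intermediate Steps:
D(X) = 3*X**2
V(v) = 2 - v
y(z) = (140 + z)/(z + 3*z**2) (y(z) = (z + 140)/(z + 3*z**2) = (140 + z)/(z + 3*z**2))
(y(-11) - 95)/(7782 + V(-194)) = ((140 - 11)/((-11)*(1 + 3*(-11))) - 95)/(7782 + (2 - 1*(-194))) = (-1/11*129/(1 - 33) - 95)/(7782 + (2 + 194)) = (-1/11*129/(-32) - 95)/(7782 + 196) = (-1/11*(-1/32)*129 - 95)/7978 = (129/352 - 95)*(1/7978) = -33311/352*1/7978 = -33311/2808256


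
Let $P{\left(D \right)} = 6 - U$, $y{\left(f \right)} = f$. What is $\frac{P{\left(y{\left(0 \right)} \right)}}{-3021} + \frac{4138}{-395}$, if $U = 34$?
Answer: $- \frac{12489838}{1193295} \approx -10.467$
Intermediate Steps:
$P{\left(D \right)} = -28$ ($P{\left(D \right)} = 6 - 34 = -28$)
$\frac{P{\left(y{\left(0 \right)} \right)}}{-3021} + \frac{4138}{-395} = - \frac{28}{-3021} + \frac{4138}{-395} = \left(-28\right) \left(- \frac{1}{3021}\right) + 4138 \left(- \frac{1}{395}\right) = \frac{28}{3021} - \frac{4138}{395} = - \frac{12489838}{1193295}$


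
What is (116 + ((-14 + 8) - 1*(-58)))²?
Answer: 28224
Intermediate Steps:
(116 + ((-14 + 8) - 1*(-58)))² = (116 + (-6 + 58))² = (116 + 52)² = 168² = 28224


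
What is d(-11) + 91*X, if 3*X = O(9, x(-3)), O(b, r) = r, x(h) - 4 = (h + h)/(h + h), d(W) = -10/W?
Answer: 5035/33 ≈ 152.58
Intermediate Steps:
x(h) = 5 (x(h) = 4 + (h + h)/(h + h) = 4 + (2*h)/((2*h)) = 4 + (2*h)*(1/(2*h)) = 4 + 1 = 5)
X = 5/3 (X = (⅓)*5 = 5/3 ≈ 1.6667)
d(-11) + 91*X = -10/(-11) + 91*(5/3) = -10*(-1/11) + 455/3 = 10/11 + 455/3 = 5035/33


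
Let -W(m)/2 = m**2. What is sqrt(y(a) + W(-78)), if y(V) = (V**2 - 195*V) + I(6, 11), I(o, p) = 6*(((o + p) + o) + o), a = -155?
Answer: 4*sqrt(2641) ≈ 205.56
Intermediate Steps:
W(m) = -2*m**2
I(o, p) = 6*p + 18*o (I(o, p) = 6*((p + 2*o) + o) = 6*(p + 3*o) = 6*p + 18*o)
y(V) = 174 + V**2 - 195*V (y(V) = (V**2 - 195*V) + (6*11 + 18*6) = (V**2 - 195*V) + (66 + 108) = (V**2 - 195*V) + 174 = 174 + V**2 - 195*V)
sqrt(y(a) + W(-78)) = sqrt((174 + (-155)**2 - 195*(-155)) - 2*(-78)**2) = sqrt((174 + 24025 + 30225) - 2*6084) = sqrt(54424 - 12168) = sqrt(42256) = 4*sqrt(2641)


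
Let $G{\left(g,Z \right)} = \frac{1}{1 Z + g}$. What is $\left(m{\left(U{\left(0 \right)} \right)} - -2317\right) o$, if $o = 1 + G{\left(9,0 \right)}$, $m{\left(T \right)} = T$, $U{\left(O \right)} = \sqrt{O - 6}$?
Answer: $\frac{23170}{9} + \frac{10 i \sqrt{6}}{9} \approx 2574.4 + 2.7217 i$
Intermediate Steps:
$G{\left(g,Z \right)} = \frac{1}{Z + g}$
$U{\left(O \right)} = \sqrt{-6 + O}$
$o = \frac{10}{9}$ ($o = 1 + \frac{1}{0 + 9} = 1 + \frac{1}{9} = \frac{10}{9} \approx 1.1111$)
$\left(m{\left(U{\left(0 \right)} \right)} - -2317\right) o = \left(\sqrt{-6 + 0} - -2317\right) \frac{10}{9} = \left(\sqrt{-6} + 2317\right) \frac{10}{9} = \left(i \sqrt{6} + 2317\right) \frac{10}{9} = \left(2317 + i \sqrt{6}\right) \frac{10}{9} = \frac{23170}{9} + \frac{10 i \sqrt{6}}{9}$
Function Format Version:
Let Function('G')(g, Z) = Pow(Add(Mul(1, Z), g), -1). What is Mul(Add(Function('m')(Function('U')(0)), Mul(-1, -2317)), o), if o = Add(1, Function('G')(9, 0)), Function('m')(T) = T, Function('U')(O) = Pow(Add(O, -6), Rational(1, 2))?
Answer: Add(Rational(23170, 9), Mul(Rational(10, 9), I, Pow(6, Rational(1, 2)))) ≈ Add(2574.4, Mul(2.7217, I))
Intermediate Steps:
Function('G')(g, Z) = Pow(Add(Z, g), -1)
Function('U')(O) = Pow(Add(-6, O), Rational(1, 2))
o = Rational(10, 9) (o = Add(1, Pow(Add(0, 9), -1)) = Add(1, Pow(9, -1)) = Add(1, Rational(1, 9)) = Rational(10, 9) ≈ 1.1111)
Mul(Add(Function('m')(Function('U')(0)), Mul(-1, -2317)), o) = Mul(Add(Pow(Add(-6, 0), Rational(1, 2)), Mul(-1, -2317)), Rational(10, 9)) = Mul(Add(Pow(-6, Rational(1, 2)), 2317), Rational(10, 9)) = Mul(Add(Mul(I, Pow(6, Rational(1, 2))), 2317), Rational(10, 9)) = Mul(Add(2317, Mul(I, Pow(6, Rational(1, 2)))), Rational(10, 9)) = Add(Rational(23170, 9), Mul(Rational(10, 9), I, Pow(6, Rational(1, 2))))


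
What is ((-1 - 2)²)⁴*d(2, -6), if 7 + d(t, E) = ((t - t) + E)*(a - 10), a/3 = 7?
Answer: -478953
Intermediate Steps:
a = 21 (a = 3*7 = 21)
d(t, E) = -7 + 11*E (d(t, E) = -7 + ((t - t) + E)*(21 - 10) = -7 + (0 + E)*11 = -7 + E*11 = -7 + 11*E)
((-1 - 2)²)⁴*d(2, -6) = ((-1 - 2)²)⁴*(-7 + 11*(-6)) = ((-3)²)⁴*(-7 - 66) = 9⁴*(-73) = 6561*(-73) = -478953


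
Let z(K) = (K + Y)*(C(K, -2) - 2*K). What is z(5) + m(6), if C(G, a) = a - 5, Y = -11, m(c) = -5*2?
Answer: 92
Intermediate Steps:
m(c) = -10
C(G, a) = -5 + a
z(K) = (-11 + K)*(-7 - 2*K) (z(K) = (K - 11)*((-5 - 2) - 2*K) = (-11 + K)*(-7 - 2*K))
z(5) + m(6) = (77 - 2*5² + 15*5) - 10 = (77 - 2*25 + 75) - 10 = (77 - 50 + 75) - 10 = 102 - 10 = 92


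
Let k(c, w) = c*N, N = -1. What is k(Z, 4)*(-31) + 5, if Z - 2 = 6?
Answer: 253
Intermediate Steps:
Z = 8 (Z = 2 + 6 = 8)
k(c, w) = -c (k(c, w) = c*(-1) = -c)
k(Z, 4)*(-31) + 5 = -1*8*(-31) + 5 = -8*(-31) + 5 = 248 + 5 = 253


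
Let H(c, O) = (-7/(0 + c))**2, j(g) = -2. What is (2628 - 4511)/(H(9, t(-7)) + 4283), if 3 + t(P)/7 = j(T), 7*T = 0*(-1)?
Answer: -152523/346972 ≈ -0.43958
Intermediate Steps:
T = 0 (T = (0*(-1))/7 = (1/7)*0 = 0)
t(P) = -35 (t(P) = -21 + 7*(-2) = -21 - 14 = -35)
H(c, O) = 49/c**2 (H(c, O) = (-7/c)**2 = 49/c**2)
(2628 - 4511)/(H(9, t(-7)) + 4283) = (2628 - 4511)/(49/9**2 + 4283) = -1883/(49*(1/81) + 4283) = -1883/(49/81 + 4283) = -1883/346972/81 = -1883*81/346972 = -152523/346972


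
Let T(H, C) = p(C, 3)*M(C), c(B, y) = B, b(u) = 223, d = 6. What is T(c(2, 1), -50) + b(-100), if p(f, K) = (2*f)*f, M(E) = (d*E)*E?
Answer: 75000223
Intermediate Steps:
M(E) = 6*E² (M(E) = (6*E)*E = 6*E²)
p(f, K) = 2*f²
T(H, C) = 12*C⁴ (T(H, C) = (2*C²)*(6*C²) = 12*C⁴)
T(c(2, 1), -50) + b(-100) = 12*(-50)⁴ + 223 = 12*6250000 + 223 = 75000000 + 223 = 75000223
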